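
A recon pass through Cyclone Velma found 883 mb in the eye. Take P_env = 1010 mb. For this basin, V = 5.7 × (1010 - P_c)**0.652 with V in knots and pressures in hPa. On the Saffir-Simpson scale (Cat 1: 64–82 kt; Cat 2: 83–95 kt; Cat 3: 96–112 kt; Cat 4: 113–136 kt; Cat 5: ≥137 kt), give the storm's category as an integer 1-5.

ΔP = 1010 − 883 = 127 mb.
V ≈ 5.7 × 127^0.652 = 5.7 × 23.53 ≈ 134 kt.
134 kt falls in the Category 4 band.

4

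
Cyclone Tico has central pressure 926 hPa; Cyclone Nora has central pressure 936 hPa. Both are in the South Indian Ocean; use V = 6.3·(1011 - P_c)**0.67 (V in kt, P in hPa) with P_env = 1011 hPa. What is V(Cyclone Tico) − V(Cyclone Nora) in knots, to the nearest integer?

Cyclone Tico: ΔP = 85; V ≈ 6.3 × 85^0.67 ≈ 123.61 kt.
Cyclone Nora: ΔP = 75; V ≈ 6.3 × 75^0.67 ≈ 113.67 kt.
Difference ≈ 123.61 − 113.67 = 9.94 → 10 kt.

10 kt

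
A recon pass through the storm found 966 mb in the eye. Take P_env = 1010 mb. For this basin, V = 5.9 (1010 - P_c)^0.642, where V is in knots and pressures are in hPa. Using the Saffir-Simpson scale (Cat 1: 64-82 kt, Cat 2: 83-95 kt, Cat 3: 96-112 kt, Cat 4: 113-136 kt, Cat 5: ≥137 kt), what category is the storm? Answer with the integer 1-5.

ΔP = 1010 − 966 = 44 mb.
V ≈ 5.9 × 44^0.642 = 5.9 × 11.35 ≈ 67 kt.
67 kt falls in the Category 1 band.

1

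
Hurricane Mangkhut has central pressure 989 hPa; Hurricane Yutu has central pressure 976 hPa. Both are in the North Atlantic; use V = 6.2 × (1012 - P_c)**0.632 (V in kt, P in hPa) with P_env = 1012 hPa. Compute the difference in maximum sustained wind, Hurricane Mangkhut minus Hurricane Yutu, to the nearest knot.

-15 kt

Hurricane Mangkhut: ΔP = 23; V ≈ 6.2 × 23^0.632 ≈ 44.98 kt.
Hurricane Yutu: ΔP = 36; V ≈ 6.2 × 36^0.632 ≈ 59.70 kt.
Difference ≈ 44.98 − 59.70 = -14.72 → -15 kt.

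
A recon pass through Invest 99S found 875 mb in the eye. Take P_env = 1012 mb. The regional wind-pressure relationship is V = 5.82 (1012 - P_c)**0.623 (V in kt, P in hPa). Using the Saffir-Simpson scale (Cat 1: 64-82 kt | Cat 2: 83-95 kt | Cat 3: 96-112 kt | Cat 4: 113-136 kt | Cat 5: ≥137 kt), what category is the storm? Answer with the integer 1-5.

ΔP = 1012 − 875 = 137 mb.
V ≈ 5.82 × 137^0.623 = 5.82 × 21.44 ≈ 125 kt.
125 kt falls in the Category 4 band.

4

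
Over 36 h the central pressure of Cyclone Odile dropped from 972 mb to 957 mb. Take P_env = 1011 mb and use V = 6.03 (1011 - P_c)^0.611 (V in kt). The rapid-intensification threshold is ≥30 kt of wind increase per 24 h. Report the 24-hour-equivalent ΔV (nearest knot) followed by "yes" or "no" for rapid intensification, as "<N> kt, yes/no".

V₁: ΔP = 39, V ≈ 6.03 × 39^0.611 ≈ 56.55 kt.
V₂: ΔP = 54, V ≈ 6.03 × 54^0.611 ≈ 68.99 kt.
ΔV over 36 h = 12.44 kt → 24 h equivalent = 12.44 × 24/36 ≈ 8.29 kt.
8 kt < 30 kt ⇒ not rapid intensification.

8 kt, no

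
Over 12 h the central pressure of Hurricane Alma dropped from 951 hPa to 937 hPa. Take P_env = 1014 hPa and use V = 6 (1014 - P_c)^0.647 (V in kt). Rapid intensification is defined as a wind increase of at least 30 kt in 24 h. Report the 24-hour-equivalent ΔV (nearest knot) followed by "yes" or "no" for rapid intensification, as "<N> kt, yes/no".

24 kt, no

V₁: ΔP = 63, V ≈ 6 × 63^0.647 ≈ 87.56 kt.
V₂: ΔP = 77, V ≈ 6 × 77^0.647 ≈ 99.70 kt.
ΔV over 12 h = 12.14 kt → 24 h equivalent = 12.14 × 24/12 ≈ 24.28 kt.
24 kt < 30 kt ⇒ not rapid intensification.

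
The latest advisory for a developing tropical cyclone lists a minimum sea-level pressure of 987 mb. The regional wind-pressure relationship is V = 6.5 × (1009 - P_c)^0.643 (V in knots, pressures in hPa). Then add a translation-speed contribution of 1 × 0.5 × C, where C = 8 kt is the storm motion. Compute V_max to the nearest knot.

51 kt

ΔP = 1009 − 987 = 22 mb.
22^0.643 ≈ 7.298.
V ≈ 6.5 × 7.298 ≈ 47.4 kt.
Translation term: 1 × 0.5 × 8 = 4 kt.
Corrected V ≈ 51.4 kt → 51 kt.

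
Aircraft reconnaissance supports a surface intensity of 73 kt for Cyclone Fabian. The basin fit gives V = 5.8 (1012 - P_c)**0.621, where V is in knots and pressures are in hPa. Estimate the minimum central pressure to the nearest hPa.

953 hPa

ΔP = (V / 5.8)^(1/0.621) = (73/5.8)^1.610.
73/5.8 = 12.586; 12.586^1.610 ≈ 59.04 hPa.
P_c = 1012 − 59.04 = 952.96 ≈ 953 hPa.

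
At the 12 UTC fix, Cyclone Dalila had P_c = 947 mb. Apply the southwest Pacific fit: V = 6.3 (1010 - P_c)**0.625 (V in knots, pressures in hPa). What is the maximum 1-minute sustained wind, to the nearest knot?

ΔP = 1010 − 947 = 63 mb.
63^0.625 ≈ 13.323.
V ≈ 6.3 × 13.323 ≈ 83.9 kt.

84 kt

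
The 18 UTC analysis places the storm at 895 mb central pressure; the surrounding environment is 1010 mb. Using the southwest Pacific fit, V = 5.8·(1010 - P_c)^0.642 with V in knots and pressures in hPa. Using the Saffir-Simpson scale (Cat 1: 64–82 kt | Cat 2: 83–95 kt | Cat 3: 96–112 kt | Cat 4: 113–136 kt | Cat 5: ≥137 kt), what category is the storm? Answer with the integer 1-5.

ΔP = 1010 − 895 = 115 mb.
V ≈ 5.8 × 115^0.642 = 5.8 × 21.04 ≈ 122 kt.
122 kt falls in the Category 4 band.

4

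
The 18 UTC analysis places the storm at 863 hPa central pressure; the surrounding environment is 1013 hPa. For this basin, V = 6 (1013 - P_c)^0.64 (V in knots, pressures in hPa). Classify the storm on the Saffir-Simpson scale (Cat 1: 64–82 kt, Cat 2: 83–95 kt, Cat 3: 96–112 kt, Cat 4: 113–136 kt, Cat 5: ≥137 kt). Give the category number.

5

ΔP = 1013 − 863 = 150 hPa.
V ≈ 6 × 150^0.64 = 6 × 24.70 ≈ 148 kt.
148 kt falls in the Category 5 band.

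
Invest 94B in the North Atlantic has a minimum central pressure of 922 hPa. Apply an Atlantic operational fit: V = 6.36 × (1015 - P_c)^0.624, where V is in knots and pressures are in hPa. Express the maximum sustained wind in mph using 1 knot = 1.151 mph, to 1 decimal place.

123.8 mph

ΔP = 1015 − 922 = 93 hPa.
V ≈ 6.36 × 93^0.624 = 6.36 × 16.917 ≈ 107.595 kt.
107.595 × 1.151 ≈ 123.84 mph → 123.8 mph.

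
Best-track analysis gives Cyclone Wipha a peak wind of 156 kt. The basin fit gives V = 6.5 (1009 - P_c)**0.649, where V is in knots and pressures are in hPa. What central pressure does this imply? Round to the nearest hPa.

ΔP = (V / 6.5)^(1/0.649) = (156/6.5)^1.541.
156/6.5 = 24.000; 24.000^1.541 ≈ 133.87 hPa.
P_c = 1009 − 133.87 = 875.13 ≈ 875 hPa.

875 hPa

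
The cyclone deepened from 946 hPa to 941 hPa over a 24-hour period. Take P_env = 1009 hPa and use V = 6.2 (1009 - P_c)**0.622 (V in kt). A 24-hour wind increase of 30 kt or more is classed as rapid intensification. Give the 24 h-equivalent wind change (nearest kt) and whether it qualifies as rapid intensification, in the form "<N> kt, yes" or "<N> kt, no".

V₁: ΔP = 63, V ≈ 6.2 × 63^0.622 ≈ 81.58 kt.
V₂: ΔP = 68, V ≈ 6.2 × 68^0.622 ≈ 85.55 kt.
ΔV over 24 h = 3.97 kt → 24 h equivalent = 3.97 × 24/24 ≈ 3.97 kt.
4 kt < 30 kt ⇒ not rapid intensification.

4 kt, no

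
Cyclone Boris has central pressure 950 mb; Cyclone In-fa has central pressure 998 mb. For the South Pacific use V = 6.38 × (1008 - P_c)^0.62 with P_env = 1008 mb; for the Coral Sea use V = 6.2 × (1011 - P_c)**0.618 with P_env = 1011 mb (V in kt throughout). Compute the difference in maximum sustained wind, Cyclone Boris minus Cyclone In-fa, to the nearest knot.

49 kt

Cyclone Boris: ΔP = 58; V ≈ 6.38 × 58^0.62 ≈ 79.09 kt.
Cyclone In-fa: ΔP = 13; V ≈ 6.2 × 13^0.618 ≈ 30.26 kt.
Difference ≈ 79.09 − 30.26 = 48.83 → 49 kt.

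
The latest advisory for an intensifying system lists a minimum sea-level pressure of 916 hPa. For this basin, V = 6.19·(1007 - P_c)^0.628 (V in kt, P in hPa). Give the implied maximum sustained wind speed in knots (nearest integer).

ΔP = 1007 − 916 = 91 hPa.
91^0.628 ≈ 16.993.
V ≈ 6.19 × 16.993 ≈ 105.2 kt.

105 kt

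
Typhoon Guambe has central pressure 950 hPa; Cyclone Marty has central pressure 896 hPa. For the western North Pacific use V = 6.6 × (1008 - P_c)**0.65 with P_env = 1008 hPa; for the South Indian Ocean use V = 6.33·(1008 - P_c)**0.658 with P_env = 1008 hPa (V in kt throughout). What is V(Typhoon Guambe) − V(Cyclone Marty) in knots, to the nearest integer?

Typhoon Guambe: ΔP = 58; V ≈ 6.6 × 58^0.65 ≈ 92.42 kt.
Cyclone Marty: ΔP = 112; V ≈ 6.33 × 112^0.658 ≈ 141.19 kt.
Difference ≈ 92.42 − 141.19 = -48.77 → -49 kt.

-49 kt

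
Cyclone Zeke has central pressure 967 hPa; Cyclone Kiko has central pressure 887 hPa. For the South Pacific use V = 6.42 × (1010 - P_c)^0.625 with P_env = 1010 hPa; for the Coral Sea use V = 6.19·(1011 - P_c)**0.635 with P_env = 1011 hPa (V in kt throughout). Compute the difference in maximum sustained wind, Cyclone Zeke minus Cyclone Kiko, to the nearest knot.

-65 kt

Cyclone Zeke: ΔP = 43; V ≈ 6.42 × 43^0.625 ≈ 67.37 kt.
Cyclone Kiko: ΔP = 124; V ≈ 6.19 × 124^0.635 ≈ 132.13 kt.
Difference ≈ 67.37 − 132.13 = -64.76 → -65 kt.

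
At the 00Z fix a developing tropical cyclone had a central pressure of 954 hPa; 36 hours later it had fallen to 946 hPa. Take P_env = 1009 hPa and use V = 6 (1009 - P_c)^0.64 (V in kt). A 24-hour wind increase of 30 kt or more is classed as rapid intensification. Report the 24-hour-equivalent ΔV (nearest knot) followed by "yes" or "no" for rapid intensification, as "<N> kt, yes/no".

5 kt, no

V₁: ΔP = 55, V ≈ 6 × 55^0.64 ≈ 77.98 kt.
V₂: ΔP = 63, V ≈ 6 × 63^0.64 ≈ 85.06 kt.
ΔV over 36 h = 7.08 kt → 24 h equivalent = 7.08 × 24/36 ≈ 4.72 kt.
5 kt < 30 kt ⇒ not rapid intensification.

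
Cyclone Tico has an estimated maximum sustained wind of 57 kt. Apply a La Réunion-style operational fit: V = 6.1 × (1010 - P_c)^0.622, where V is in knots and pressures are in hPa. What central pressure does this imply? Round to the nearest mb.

ΔP = (V / 6.1)^(1/0.622) = (57/6.1)^1.608.
57/6.1 = 9.344; 9.344^1.608 ≈ 36.34 mb.
P_c = 1010 − 36.34 = 973.66 ≈ 974 mb.

974 mb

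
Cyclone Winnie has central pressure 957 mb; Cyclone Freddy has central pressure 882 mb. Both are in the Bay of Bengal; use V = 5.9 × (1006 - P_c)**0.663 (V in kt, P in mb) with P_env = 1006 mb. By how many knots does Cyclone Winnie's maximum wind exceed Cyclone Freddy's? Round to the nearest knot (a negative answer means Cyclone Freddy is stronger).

-66 kt

Cyclone Winnie: ΔP = 49; V ≈ 5.9 × 49^0.663 ≈ 77.88 kt.
Cyclone Freddy: ΔP = 124; V ≈ 5.9 × 124^0.663 ≈ 144.14 kt.
Difference ≈ 77.88 − 144.14 = -66.26 → -66 kt.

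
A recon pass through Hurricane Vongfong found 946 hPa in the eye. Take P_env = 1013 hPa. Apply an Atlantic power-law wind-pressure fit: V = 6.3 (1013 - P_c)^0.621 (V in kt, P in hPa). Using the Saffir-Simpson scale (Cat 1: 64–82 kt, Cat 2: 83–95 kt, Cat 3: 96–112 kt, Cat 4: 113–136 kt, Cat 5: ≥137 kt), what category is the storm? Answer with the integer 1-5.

2

ΔP = 1013 − 946 = 67 hPa.
V ≈ 6.3 × 67^0.621 = 6.3 × 13.61 ≈ 86 kt.
86 kt falls in the Category 2 band.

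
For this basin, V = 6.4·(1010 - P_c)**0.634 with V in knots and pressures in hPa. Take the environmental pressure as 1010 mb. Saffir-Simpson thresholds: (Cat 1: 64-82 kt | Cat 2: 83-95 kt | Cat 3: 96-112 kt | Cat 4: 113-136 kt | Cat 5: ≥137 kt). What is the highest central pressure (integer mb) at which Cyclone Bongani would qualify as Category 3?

938 mb

Category 3 begins at V = 96 kt.
Required ΔP = (96/6.4)^(1/0.634) = 15.000^1.577 ≈ 71.62 mb.
P_c ≤ 1010 − 71.62 = 938.38, so the highest integer P_c is 938 mb.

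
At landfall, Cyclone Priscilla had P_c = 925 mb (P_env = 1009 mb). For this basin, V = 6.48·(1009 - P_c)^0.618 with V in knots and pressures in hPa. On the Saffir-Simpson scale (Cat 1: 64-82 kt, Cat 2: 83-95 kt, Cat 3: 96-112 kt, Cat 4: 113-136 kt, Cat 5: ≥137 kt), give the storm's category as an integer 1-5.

ΔP = 1009 − 925 = 84 mb.
V ≈ 6.48 × 84^0.618 = 6.48 × 15.46 ≈ 100 kt.
100 kt falls in the Category 3 band.

3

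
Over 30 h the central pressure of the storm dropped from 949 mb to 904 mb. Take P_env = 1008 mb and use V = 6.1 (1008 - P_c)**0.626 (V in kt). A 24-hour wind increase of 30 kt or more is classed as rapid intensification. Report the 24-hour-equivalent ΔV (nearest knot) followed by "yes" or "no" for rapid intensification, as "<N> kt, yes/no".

27 kt, no

V₁: ΔP = 59, V ≈ 6.1 × 59^0.626 ≈ 78.32 kt.
V₂: ΔP = 104, V ≈ 6.1 × 104^0.626 ≈ 111.68 kt.
ΔV over 30 h = 33.36 kt → 24 h equivalent = 33.36 × 24/30 ≈ 26.69 kt.
27 kt < 30 kt ⇒ not rapid intensification.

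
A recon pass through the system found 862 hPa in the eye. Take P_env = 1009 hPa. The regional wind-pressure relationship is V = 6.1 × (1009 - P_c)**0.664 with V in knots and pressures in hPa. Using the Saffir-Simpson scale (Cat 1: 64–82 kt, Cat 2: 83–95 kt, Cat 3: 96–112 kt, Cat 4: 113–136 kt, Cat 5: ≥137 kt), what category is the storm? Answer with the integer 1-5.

ΔP = 1009 − 862 = 147 hPa.
V ≈ 6.1 × 147^0.664 = 6.1 × 27.49 ≈ 168 kt.
168 kt falls in the Category 5 band.

5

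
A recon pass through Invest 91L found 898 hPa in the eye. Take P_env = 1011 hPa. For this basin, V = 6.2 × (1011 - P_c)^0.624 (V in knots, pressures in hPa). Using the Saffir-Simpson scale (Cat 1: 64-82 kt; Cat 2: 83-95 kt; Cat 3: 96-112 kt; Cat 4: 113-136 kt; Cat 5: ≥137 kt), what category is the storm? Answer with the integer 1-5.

4

ΔP = 1011 − 898 = 113 hPa.
V ≈ 6.2 × 113^0.624 = 6.2 × 19.10 ≈ 118 kt.
118 kt falls in the Category 4 band.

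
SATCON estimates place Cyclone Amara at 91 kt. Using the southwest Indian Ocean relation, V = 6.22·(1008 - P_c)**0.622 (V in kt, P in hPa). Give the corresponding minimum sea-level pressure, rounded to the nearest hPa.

ΔP = (V / 6.22)^(1/0.622) = (91/6.22)^1.608.
91/6.22 = 14.630; 14.630^1.608 ≈ 74.71 hPa.
P_c = 1008 − 74.71 = 933.29 ≈ 933 hPa.

933 hPa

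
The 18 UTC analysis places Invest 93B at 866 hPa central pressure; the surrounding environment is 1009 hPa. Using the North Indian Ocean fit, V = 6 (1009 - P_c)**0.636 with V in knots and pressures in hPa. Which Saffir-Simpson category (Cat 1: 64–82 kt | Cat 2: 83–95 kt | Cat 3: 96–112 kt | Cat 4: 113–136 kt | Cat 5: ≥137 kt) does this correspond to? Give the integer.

5

ΔP = 1009 − 866 = 143 hPa.
V ≈ 6 × 143^0.636 = 6 × 23.49 ≈ 141 kt.
141 kt falls in the Category 5 band.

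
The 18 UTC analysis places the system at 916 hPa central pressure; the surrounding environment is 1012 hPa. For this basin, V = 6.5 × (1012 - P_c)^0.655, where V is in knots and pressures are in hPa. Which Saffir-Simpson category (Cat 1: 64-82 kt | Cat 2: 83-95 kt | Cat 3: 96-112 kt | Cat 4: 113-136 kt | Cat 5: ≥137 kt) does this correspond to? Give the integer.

ΔP = 1012 − 916 = 96 hPa.
V ≈ 6.5 × 96^0.655 = 6.5 × 19.88 ≈ 129 kt.
129 kt falls in the Category 4 band.

4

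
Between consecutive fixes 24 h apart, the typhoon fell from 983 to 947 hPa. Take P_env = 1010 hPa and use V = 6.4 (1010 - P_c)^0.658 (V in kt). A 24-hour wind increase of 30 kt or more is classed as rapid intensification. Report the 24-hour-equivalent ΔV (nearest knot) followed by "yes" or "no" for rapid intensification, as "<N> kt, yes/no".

42 kt, yes

V₁: ΔP = 27, V ≈ 6.4 × 27^0.658 ≈ 55.98 kt.
V₂: ΔP = 63, V ≈ 6.4 × 63^0.658 ≈ 97.76 kt.
ΔV over 24 h = 41.78 kt → 24 h equivalent = 41.78 × 24/24 ≈ 41.78 kt.
42 kt ≥ 30 kt ⇒ rapid intensification.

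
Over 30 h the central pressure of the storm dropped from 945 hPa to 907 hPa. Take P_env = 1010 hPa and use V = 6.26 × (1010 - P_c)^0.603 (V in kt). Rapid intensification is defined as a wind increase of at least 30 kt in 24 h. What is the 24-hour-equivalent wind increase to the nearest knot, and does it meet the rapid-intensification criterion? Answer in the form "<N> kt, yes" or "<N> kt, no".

V₁: ΔP = 65, V ≈ 6.26 × 65^0.603 ≈ 77.58 kt.
V₂: ΔP = 103, V ≈ 6.26 × 103^0.603 ≈ 102.40 kt.
ΔV over 30 h = 24.82 kt → 24 h equivalent = 24.82 × 24/30 ≈ 19.86 kt.
20 kt < 30 kt ⇒ not rapid intensification.

20 kt, no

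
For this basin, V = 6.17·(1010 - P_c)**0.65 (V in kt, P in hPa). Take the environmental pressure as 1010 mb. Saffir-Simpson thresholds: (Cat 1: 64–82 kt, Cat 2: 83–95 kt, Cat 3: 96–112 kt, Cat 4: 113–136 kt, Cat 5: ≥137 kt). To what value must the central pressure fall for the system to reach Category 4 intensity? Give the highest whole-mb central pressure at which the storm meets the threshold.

922 mb

Category 4 begins at V = 113 kt.
Required ΔP = (113/6.17)^(1/0.65) = 18.314^1.538 ≈ 87.65 mb.
P_c ≤ 1010 − 87.65 = 922.35, so the highest integer P_c is 922 mb.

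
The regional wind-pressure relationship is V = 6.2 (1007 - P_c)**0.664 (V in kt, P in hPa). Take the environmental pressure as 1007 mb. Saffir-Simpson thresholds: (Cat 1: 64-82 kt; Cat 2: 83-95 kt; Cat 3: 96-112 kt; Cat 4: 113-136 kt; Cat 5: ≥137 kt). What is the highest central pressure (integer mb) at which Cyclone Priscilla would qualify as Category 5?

901 mb

Category 5 begins at V = 137 kt.
Required ΔP = (137/6.2)^(1/0.664) = 22.097^1.506 ≈ 105.83 mb.
P_c ≤ 1007 − 105.83 = 901.17, so the highest integer P_c is 901 mb.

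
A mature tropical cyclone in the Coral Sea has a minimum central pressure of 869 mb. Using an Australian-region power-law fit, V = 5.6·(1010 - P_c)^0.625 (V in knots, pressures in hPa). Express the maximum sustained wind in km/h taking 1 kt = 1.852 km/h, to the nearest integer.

229 km/h

ΔP = 1010 − 869 = 141 mb.
V ≈ 5.6 × 141^0.625 = 5.6 × 22.043 ≈ 123.438 kt.
123.438 × 1.852 ≈ 228.61 km/h → 229 km/h.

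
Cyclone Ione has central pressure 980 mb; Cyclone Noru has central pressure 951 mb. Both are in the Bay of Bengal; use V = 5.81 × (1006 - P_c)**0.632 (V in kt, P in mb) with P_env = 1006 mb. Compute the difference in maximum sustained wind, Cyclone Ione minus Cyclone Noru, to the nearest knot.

Cyclone Ione: ΔP = 26; V ≈ 5.81 × 26^0.632 ≈ 45.54 kt.
Cyclone Noru: ΔP = 55; V ≈ 5.81 × 55^0.632 ≈ 73.13 kt.
Difference ≈ 45.54 − 73.13 = -27.59 → -28 kt.

-28 kt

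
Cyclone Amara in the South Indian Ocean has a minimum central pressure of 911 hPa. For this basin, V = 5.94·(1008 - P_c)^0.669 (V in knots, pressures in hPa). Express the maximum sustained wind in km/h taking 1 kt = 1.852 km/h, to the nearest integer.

ΔP = 1008 − 911 = 97 hPa.
V ≈ 5.94 × 97^0.669 = 5.94 × 21.338 ≈ 126.747 kt.
126.747 × 1.852 ≈ 234.73 km/h → 235 km/h.

235 km/h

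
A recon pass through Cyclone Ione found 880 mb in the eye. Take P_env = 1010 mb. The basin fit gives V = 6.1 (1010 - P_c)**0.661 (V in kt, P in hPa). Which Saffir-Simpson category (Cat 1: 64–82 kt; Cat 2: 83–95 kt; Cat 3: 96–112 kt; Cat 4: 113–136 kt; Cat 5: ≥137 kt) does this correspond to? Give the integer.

5

ΔP = 1010 − 880 = 130 mb.
V ≈ 6.1 × 130^0.661 = 6.1 × 24.96 ≈ 152 kt.
152 kt falls in the Category 5 band.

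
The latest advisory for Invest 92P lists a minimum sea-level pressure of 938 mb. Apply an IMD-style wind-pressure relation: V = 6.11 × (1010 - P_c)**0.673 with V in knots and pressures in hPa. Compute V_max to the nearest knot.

109 kt

ΔP = 1010 − 938 = 72 mb.
72^0.673 ≈ 17.782.
V ≈ 6.11 × 17.782 ≈ 108.6 kt.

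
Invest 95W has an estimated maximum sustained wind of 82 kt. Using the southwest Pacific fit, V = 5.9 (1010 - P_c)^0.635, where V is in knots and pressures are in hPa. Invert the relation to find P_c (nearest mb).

ΔP = (V / 5.9)^(1/0.635) = (82/5.9)^1.575.
82/5.9 = 13.898; 13.898^1.575 ≈ 63.09 mb.
P_c = 1010 − 63.09 = 946.91 ≈ 947 mb.

947 mb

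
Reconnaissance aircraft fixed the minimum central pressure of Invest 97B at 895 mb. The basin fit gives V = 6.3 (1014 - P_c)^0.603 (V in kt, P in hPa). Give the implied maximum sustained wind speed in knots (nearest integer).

ΔP = 1014 − 895 = 119 mb.
119^0.603 ≈ 17.847.
V ≈ 6.3 × 17.847 ≈ 112.4 kt.

112 kt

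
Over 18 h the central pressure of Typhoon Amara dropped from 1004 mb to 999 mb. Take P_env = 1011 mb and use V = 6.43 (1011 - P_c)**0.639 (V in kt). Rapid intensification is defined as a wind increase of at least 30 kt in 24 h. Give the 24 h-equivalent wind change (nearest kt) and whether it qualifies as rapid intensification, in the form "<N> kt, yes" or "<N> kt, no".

12 kt, no

V₁: ΔP = 7, V ≈ 6.43 × 7^0.639 ≈ 22.30 kt.
V₂: ΔP = 12, V ≈ 6.43 × 12^0.639 ≈ 31.46 kt.
ΔV over 18 h = 9.16 kt → 24 h equivalent = 9.16 × 24/18 ≈ 12.21 kt.
12 kt < 30 kt ⇒ not rapid intensification.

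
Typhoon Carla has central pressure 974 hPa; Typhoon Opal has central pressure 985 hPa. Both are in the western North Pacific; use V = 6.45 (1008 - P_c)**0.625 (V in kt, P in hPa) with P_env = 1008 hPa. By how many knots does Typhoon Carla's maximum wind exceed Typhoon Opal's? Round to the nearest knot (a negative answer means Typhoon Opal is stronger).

13 kt

Typhoon Carla: ΔP = 34; V ≈ 6.45 × 34^0.625 ≈ 58.44 kt.
Typhoon Opal: ΔP = 23; V ≈ 6.45 × 23^0.625 ≈ 45.78 kt.
Difference ≈ 58.44 − 45.78 = 12.66 → 13 kt.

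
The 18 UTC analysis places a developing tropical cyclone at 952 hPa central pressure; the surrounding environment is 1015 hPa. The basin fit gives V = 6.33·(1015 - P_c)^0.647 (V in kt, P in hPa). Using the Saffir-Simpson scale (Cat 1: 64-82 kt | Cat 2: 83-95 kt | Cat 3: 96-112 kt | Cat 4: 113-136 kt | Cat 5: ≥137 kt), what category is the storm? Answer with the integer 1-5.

2

ΔP = 1015 − 952 = 63 hPa.
V ≈ 6.33 × 63^0.647 = 6.33 × 14.59 ≈ 92 kt.
92 kt falls in the Category 2 band.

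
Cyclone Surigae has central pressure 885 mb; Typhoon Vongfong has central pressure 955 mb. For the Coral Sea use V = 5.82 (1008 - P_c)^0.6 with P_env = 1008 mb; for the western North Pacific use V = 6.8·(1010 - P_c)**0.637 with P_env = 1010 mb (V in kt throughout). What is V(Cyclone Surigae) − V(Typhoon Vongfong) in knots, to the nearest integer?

Cyclone Surigae: ΔP = 123; V ≈ 5.82 × 123^0.6 ≈ 104.44 kt.
Typhoon Vongfong: ΔP = 55; V ≈ 6.8 × 55^0.637 ≈ 87.32 kt.
Difference ≈ 104.44 − 87.32 = 17.12 → 17 kt.

17 kt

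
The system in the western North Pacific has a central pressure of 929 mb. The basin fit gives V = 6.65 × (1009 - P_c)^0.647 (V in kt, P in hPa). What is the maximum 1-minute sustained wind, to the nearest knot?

113 kt

ΔP = 1009 − 929 = 80 mb.
80^0.647 ≈ 17.033.
V ≈ 6.65 × 17.033 ≈ 113.3 kt.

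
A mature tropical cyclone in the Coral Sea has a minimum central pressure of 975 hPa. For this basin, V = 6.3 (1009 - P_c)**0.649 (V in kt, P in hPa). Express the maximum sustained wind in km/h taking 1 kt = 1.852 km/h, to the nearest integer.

ΔP = 1009 − 975 = 34 hPa.
V ≈ 6.3 × 34^0.649 = 6.3 × 9.861 ≈ 62.126 kt.
62.126 × 1.852 ≈ 115.06 km/h → 115 km/h.

115 km/h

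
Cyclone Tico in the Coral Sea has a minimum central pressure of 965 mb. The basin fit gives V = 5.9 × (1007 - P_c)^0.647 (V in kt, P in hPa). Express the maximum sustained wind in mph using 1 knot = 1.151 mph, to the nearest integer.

76 mph

ΔP = 1007 − 965 = 42 mb.
V ≈ 5.9 × 42^0.647 = 5.9 × 11.226 ≈ 66.236 kt.
66.236 × 1.151 ≈ 76.24 mph → 76 mph.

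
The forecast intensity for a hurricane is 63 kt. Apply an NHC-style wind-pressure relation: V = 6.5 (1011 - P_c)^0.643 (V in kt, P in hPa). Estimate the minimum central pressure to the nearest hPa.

ΔP = (V / 6.5)^(1/0.643) = (63/6.5)^1.555.
63/6.5 = 9.692; 9.692^1.555 ≈ 34.21 hPa.
P_c = 1011 − 34.21 = 976.79 ≈ 977 hPa.

977 hPa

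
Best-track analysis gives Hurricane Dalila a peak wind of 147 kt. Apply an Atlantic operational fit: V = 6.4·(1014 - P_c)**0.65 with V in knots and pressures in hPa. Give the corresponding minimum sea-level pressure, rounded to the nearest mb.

ΔP = (V / 6.4)^(1/0.65) = (147/6.4)^1.538.
147/6.4 = 22.969; 22.969^1.538 ≈ 124.18 mb.
P_c = 1014 − 124.18 = 889.82 ≈ 890 mb.

890 mb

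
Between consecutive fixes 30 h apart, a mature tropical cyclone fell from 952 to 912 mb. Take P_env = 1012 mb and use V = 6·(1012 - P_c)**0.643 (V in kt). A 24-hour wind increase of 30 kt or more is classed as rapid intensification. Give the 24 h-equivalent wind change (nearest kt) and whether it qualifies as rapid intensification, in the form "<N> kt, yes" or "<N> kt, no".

V₁: ΔP = 60, V ≈ 6 × 60^0.643 ≈ 83.46 kt.
V₂: ΔP = 100, V ≈ 6 × 100^0.643 ≈ 115.92 kt.
ΔV over 30 h = 32.46 kt → 24 h equivalent = 32.46 × 24/30 ≈ 25.97 kt.
26 kt < 30 kt ⇒ not rapid intensification.

26 kt, no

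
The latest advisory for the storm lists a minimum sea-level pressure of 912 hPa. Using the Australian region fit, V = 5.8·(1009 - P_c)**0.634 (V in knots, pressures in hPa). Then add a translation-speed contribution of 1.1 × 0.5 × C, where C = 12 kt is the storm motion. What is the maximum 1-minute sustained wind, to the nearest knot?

ΔP = 1009 − 912 = 97 hPa.
97^0.634 ≈ 18.181.
V ≈ 5.8 × 18.181 ≈ 105.4 kt.
Translation term: 1.1 × 0.5 × 12 = 6.6 kt.
Corrected V ≈ 112 kt → 112 kt.

112 kt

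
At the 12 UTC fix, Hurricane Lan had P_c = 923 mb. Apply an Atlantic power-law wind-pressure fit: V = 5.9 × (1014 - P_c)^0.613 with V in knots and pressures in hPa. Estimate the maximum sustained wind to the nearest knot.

94 kt

ΔP = 1014 − 923 = 91 mb.
91^0.613 ≈ 15.882.
V ≈ 5.9 × 15.882 ≈ 93.7 kt.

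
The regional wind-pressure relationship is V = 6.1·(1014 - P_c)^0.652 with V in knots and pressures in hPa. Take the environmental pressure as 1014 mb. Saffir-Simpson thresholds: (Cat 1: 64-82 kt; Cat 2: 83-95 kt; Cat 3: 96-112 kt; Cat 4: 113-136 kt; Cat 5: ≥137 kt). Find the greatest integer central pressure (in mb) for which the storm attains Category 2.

Category 2 begins at V = 83 kt.
Required ΔP = (83/6.1)^(1/0.652) = 13.607^1.534 ≈ 54.81 mb.
P_c ≤ 1014 − 54.81 = 959.19, so the highest integer P_c is 959 mb.

959 mb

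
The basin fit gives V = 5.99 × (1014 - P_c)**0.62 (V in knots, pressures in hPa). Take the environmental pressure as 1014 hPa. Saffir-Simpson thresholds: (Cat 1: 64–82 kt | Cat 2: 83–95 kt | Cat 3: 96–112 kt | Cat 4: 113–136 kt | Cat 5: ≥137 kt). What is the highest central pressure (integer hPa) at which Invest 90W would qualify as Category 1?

Category 1 begins at V = 64 kt.
Required ΔP = (64/5.99)^(1/0.62) = 10.684^1.613 ≈ 45.63 hPa.
P_c ≤ 1014 − 45.63 = 968.37, so the highest integer P_c is 968 hPa.

968 hPa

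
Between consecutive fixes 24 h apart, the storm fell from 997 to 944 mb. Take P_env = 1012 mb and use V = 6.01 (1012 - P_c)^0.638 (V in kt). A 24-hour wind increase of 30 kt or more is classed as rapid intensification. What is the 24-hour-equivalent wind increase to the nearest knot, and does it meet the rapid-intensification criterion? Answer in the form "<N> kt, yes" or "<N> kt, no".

55 kt, yes

V₁: ΔP = 15, V ≈ 6.01 × 15^0.638 ≈ 33.82 kt.
V₂: ΔP = 68, V ≈ 6.01 × 68^0.638 ≈ 88.72 kt.
ΔV over 24 h = 54.90 kt → 24 h equivalent = 54.90 × 24/24 ≈ 54.90 kt.
55 kt ≥ 30 kt ⇒ rapid intensification.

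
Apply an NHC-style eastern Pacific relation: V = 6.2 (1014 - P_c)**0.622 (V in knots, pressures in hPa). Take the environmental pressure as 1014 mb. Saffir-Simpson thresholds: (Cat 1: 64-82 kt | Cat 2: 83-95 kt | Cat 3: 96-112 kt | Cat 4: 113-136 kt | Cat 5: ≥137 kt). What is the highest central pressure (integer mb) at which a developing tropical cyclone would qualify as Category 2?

Category 2 begins at V = 83 kt.
Required ΔP = (83/6.2)^(1/0.622) = 13.387^1.608 ≈ 64.77 mb.
P_c ≤ 1014 − 64.77 = 949.23, so the highest integer P_c is 949 mb.

949 mb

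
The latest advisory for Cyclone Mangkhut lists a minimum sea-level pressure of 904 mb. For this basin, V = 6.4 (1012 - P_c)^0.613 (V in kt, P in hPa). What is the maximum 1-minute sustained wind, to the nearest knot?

113 kt

ΔP = 1012 − 904 = 108 mb.
108^0.613 ≈ 17.640.
V ≈ 6.4 × 17.640 ≈ 112.9 kt.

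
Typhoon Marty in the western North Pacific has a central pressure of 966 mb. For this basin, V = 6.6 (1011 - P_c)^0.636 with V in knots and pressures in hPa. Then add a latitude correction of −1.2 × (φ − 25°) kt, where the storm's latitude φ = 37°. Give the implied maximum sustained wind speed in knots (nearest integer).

ΔP = 1011 − 966 = 45 mb.
45^0.636 ≈ 11.258.
V ≈ 6.6 × 11.258 ≈ 74.3 kt.
Latitude correction: −1.2 × (37 − 25) = -14.4 kt.
Corrected V ≈ 59.9 kt → 60 kt.

60 kt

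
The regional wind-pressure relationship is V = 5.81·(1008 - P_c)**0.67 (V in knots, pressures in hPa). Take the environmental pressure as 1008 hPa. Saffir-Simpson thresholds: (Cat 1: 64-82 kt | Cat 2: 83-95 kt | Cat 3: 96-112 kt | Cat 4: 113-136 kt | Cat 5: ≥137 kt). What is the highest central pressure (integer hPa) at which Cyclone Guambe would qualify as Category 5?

Category 5 begins at V = 137 kt.
Required ΔP = (137/5.81)^(1/0.67) = 23.580^1.493 ≈ 111.83 hPa.
P_c ≤ 1008 − 111.83 = 896.17, so the highest integer P_c is 896 hPa.

896 hPa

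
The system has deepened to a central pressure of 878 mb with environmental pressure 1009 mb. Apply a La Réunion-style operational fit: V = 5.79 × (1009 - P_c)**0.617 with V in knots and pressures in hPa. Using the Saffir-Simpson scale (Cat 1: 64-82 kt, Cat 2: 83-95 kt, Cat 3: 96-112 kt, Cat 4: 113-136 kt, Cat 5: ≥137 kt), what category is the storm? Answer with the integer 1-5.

4

ΔP = 1009 − 878 = 131 mb.
V ≈ 5.79 × 131^0.617 = 5.79 × 20.25 ≈ 117 kt.
117 kt falls in the Category 4 band.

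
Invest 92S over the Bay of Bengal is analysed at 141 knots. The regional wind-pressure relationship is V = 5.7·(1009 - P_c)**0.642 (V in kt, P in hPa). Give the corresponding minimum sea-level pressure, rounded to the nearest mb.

ΔP = (V / 5.7)^(1/0.642) = (141/5.7)^1.558.
141/5.7 = 24.737; 24.737^1.558 ≈ 148.02 mb.
P_c = 1009 − 148.02 = 860.98 ≈ 861 mb.

861 mb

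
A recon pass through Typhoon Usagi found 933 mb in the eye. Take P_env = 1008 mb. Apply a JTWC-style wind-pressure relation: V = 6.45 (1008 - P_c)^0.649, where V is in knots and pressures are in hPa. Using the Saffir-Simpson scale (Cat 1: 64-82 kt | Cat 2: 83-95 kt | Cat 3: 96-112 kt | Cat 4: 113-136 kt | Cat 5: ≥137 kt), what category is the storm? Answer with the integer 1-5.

ΔP = 1008 − 933 = 75 mb.
V ≈ 6.45 × 75^0.649 = 6.45 × 16.48 ≈ 106 kt.
106 kt falls in the Category 3 band.

3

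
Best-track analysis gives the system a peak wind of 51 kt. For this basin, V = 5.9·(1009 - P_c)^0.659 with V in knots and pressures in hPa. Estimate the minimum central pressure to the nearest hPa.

ΔP = (V / 5.9)^(1/0.659) = (51/5.9)^1.517.
51/5.9 = 8.644; 8.644^1.517 ≈ 26.39 hPa.
P_c = 1009 − 26.39 = 982.61 ≈ 983 hPa.

983 hPa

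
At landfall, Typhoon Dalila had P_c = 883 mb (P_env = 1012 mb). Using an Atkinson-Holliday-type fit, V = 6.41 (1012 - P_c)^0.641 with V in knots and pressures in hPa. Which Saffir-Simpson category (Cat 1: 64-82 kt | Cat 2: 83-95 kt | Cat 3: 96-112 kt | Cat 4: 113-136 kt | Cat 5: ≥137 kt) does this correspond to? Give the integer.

ΔP = 1012 − 883 = 129 mb.
V ≈ 6.41 × 129^0.641 = 6.41 × 22.54 ≈ 144 kt.
144 kt falls in the Category 5 band.

5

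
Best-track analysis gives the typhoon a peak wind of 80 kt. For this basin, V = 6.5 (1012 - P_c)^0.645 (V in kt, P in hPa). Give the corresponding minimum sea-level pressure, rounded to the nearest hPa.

963 hPa

ΔP = (V / 6.5)^(1/0.645) = (80/6.5)^1.550.
80/6.5 = 12.308; 12.308^1.550 ≈ 49.00 hPa.
P_c = 1012 − 49.00 = 963.00 ≈ 963 hPa.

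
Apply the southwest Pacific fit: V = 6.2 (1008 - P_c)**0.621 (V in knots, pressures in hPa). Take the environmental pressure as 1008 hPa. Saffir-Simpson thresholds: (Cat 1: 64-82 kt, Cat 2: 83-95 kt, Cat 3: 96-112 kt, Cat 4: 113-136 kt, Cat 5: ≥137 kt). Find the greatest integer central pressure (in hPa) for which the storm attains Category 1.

Category 1 begins at V = 64 kt.
Required ΔP = (64/6.2)^(1/0.621) = 10.323^1.610 ≈ 42.91 hPa.
P_c ≤ 1008 − 42.91 = 965.09, so the highest integer P_c is 965 hPa.

965 hPa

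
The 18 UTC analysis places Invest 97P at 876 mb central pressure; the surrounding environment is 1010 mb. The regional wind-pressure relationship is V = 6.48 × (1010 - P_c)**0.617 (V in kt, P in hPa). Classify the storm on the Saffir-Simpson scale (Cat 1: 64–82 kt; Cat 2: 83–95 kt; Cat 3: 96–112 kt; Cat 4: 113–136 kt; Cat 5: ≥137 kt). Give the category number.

4

ΔP = 1010 − 876 = 134 mb.
V ≈ 6.48 × 134^0.617 = 6.48 × 20.53 ≈ 133 kt.
133 kt falls in the Category 4 band.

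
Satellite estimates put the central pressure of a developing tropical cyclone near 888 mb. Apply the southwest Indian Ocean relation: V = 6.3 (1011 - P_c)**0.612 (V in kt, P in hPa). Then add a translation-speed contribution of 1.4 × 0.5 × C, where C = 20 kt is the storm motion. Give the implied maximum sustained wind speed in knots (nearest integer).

134 kt

ΔP = 1011 − 888 = 123 mb.
123^0.612 ≈ 19.012.
V ≈ 6.3 × 19.012 ≈ 119.8 kt.
Translation term: 1.4 × 0.5 × 20 = 14 kt.
Corrected V ≈ 133.8 kt → 134 kt.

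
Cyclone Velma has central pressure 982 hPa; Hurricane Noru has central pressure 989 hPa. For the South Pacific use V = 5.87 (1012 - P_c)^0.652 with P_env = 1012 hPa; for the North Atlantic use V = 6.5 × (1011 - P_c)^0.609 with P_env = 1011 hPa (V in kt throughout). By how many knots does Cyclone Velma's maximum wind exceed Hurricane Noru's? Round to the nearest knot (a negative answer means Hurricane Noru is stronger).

Cyclone Velma: ΔP = 30; V ≈ 5.87 × 30^0.652 ≈ 53.92 kt.
Hurricane Noru: ΔP = 22; V ≈ 6.5 × 22^0.609 ≈ 42.70 kt.
Difference ≈ 53.92 − 42.70 = 11.22 → 11 kt.

11 kt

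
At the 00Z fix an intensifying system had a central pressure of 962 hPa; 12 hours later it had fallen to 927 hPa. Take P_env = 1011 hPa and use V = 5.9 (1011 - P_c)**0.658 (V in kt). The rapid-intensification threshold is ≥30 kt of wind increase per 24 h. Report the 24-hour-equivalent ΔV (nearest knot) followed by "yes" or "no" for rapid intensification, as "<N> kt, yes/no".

65 kt, yes

V₁: ΔP = 49, V ≈ 5.9 × 49^0.658 ≈ 76.38 kt.
V₂: ΔP = 84, V ≈ 5.9 × 84^0.658 ≈ 108.90 kt.
ΔV over 12 h = 32.52 kt → 24 h equivalent = 32.52 × 24/12 ≈ 65.04 kt.
65 kt ≥ 30 kt ⇒ rapid intensification.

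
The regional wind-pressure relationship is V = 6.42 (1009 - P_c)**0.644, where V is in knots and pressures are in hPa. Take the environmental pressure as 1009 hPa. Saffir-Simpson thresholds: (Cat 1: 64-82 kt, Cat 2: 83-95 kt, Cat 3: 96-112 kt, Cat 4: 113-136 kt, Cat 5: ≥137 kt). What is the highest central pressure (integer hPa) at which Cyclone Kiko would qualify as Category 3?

Category 3 begins at V = 96 kt.
Required ΔP = (96/6.42)^(1/0.644) = 14.953^1.553 ≈ 66.70 hPa.
P_c ≤ 1009 − 66.70 = 942.30, so the highest integer P_c is 942 hPa.

942 hPa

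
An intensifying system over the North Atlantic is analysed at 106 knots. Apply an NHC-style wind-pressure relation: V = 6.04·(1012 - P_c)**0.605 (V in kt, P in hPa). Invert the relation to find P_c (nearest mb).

898 mb

ΔP = (V / 6.04)^(1/0.605) = (106/6.04)^1.653.
106/6.04 = 17.550; 17.550^1.653 ≈ 113.93 mb.
P_c = 1012 − 113.93 = 898.07 ≈ 898 mb.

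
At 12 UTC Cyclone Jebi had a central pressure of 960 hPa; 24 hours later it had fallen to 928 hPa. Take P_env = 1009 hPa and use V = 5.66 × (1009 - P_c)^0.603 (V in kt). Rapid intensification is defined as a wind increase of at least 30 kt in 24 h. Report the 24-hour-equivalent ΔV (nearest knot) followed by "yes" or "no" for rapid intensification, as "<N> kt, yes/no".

21 kt, no

V₁: ΔP = 49, V ≈ 5.66 × 49^0.603 ≈ 59.16 kt.
V₂: ΔP = 81, V ≈ 5.66 × 81^0.603 ≈ 80.10 kt.
ΔV over 24 h = 20.94 kt → 24 h equivalent = 20.94 × 24/24 ≈ 20.94 kt.
21 kt < 30 kt ⇒ not rapid intensification.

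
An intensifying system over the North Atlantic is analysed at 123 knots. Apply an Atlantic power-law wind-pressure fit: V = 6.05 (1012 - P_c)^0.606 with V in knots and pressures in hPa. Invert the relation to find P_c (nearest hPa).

ΔP = (V / 6.05)^(1/0.606) = (123/6.05)^1.650.
123/6.05 = 20.331; 20.331^1.650 ≈ 144.10 hPa.
P_c = 1012 − 144.10 = 867.90 ≈ 868 hPa.

868 hPa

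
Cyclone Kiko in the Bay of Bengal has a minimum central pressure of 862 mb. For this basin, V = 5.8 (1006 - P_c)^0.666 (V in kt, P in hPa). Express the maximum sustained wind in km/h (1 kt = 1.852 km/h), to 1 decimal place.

ΔP = 1006 − 862 = 144 mb.
V ≈ 5.8 × 144^0.666 = 5.8 × 27.382 ≈ 158.817 kt.
158.817 × 1.852 ≈ 294.13 km/h → 294.1 km/h.

294.1 km/h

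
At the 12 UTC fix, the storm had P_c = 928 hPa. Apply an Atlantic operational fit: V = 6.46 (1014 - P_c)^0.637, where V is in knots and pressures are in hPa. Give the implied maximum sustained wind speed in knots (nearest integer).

110 kt

ΔP = 1014 − 928 = 86 hPa.
86^0.637 ≈ 17.072.
V ≈ 6.46 × 17.072 ≈ 110.3 kt.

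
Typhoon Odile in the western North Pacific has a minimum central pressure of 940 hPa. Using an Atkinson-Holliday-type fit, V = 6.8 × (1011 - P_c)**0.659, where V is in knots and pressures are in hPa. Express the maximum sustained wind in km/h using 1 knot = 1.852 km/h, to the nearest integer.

ΔP = 1011 − 940 = 71 hPa.
V ≈ 6.8 × 71^0.659 = 6.8 × 16.595 ≈ 112.847 kt.
112.847 × 1.852 ≈ 208.99 km/h → 209 km/h.

209 km/h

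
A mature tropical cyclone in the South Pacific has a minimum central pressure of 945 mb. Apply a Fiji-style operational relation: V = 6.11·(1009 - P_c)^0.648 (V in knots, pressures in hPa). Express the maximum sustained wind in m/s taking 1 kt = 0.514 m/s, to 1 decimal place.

ΔP = 1009 − 945 = 64 mb.
V ≈ 6.11 × 64^0.648 = 6.11 × 14.805 ≈ 90.458 kt.
90.458 × 0.514 ≈ 46.50 m/s → 46.5 m/s.

46.5 m/s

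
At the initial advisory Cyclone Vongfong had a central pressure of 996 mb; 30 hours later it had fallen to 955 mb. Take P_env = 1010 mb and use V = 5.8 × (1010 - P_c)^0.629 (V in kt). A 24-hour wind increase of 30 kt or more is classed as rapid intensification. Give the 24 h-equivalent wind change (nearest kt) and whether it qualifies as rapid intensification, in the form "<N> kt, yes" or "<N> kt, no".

33 kt, yes

V₁: ΔP = 14, V ≈ 5.8 × 14^0.629 ≈ 30.50 kt.
V₂: ΔP = 55, V ≈ 5.8 × 55^0.629 ≈ 72.13 kt.
ΔV over 30 h = 41.63 kt → 24 h equivalent = 41.63 × 24/30 ≈ 33.30 kt.
33 kt ≥ 30 kt ⇒ rapid intensification.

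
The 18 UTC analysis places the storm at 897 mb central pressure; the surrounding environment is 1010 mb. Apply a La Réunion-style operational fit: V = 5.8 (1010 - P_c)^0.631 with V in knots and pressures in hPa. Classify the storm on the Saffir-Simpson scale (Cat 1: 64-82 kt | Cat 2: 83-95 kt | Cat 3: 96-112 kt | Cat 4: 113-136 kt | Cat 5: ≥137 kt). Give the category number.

4

ΔP = 1010 − 897 = 113 mb.
V ≈ 5.8 × 113^0.631 = 5.8 × 19.75 ≈ 115 kt.
115 kt falls in the Category 4 band.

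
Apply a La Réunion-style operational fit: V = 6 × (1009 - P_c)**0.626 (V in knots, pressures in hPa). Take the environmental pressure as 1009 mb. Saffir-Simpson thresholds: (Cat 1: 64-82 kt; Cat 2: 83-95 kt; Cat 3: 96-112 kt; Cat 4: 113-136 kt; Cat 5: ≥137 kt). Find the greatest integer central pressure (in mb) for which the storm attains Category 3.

Category 3 begins at V = 96 kt.
Required ΔP = (96/6)^(1/0.626) = 16.000^1.597 ≈ 83.85 mb.
P_c ≤ 1009 − 83.85 = 925.15, so the highest integer P_c is 925 mb.

925 mb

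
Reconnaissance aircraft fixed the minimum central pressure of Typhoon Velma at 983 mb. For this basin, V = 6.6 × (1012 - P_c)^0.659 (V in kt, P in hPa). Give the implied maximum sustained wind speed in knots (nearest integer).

61 kt

ΔP = 1012 − 983 = 29 mb.
29^0.659 ≈ 9.199.
V ≈ 6.6 × 9.199 ≈ 60.7 kt.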